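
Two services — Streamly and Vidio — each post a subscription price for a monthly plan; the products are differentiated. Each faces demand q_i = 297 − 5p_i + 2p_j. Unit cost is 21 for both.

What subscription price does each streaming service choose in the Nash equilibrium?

50.25

Streamly's profit: π = (p_{Streamly} − 21)(297 − 5p_{Streamly} + 2p_{Vidio}).
∂π/∂p_{Streamly} = 402 − 10p_{Streamly} + 2p_{Vidio} = 0 ⇒ p_{Streamly} = 40.2 + 0.2p_{Vidio}.
Setting p_{Streamly} = p_{Vidio} in the reaction function: p_{Streamly} = 40.2 + 0.2p_{Streamly}, so p_{Streamly} = 40.2 / 0.8 = 50.25.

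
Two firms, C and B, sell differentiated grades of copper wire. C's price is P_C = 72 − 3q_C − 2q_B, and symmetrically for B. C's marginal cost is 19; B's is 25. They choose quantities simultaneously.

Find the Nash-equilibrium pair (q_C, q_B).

Firm C's profit: π = q_C(72 − 3q_C − 2q_B) − 19q_C.
∂π/∂q_C = 53 − 6q_C − 2q_B = 0 ⇒ q_C = 53/6 − (1/3)q_B.
Similarly q_B = 47/6 − (1/3)q_C.
Substituting the second reaction function into the first: q_C = 53/6 − (1/3)(47/6 − (1/3)q_C), which gives (8/9)q_C = 56/9 ⇒ q_C = 7.
Then q_B = 47/6 − (1/3)·7 = 5.5.

7, 5.5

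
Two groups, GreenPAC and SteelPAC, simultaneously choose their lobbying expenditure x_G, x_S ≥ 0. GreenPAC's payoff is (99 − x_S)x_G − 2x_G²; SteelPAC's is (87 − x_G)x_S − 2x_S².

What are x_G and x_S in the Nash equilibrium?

20.6, 16.6

Expanding GreenPAC's payoff: 99x_G − x_Sx_G − 2x_G².
∂π/∂x_G = 99 − x_S − 4x_G = 0, so x_G = 24.75 − 0.25x_S.
Likewise for SteelPAC: x_S = 21.75 − 0.25x_G.
Substituting the second reaction function into the first: x_G = 24.75 − 0.25(21.75 − 0.25x_G), which gives 0.9375x_G = 19.3125 ⇒ x_G = 20.6.
Then x_S = 21.75 − 0.25·20.6 = 16.6.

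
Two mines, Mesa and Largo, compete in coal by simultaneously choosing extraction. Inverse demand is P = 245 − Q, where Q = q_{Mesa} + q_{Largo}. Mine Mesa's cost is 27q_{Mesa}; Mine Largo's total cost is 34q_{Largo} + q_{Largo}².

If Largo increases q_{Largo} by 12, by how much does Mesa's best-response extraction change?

Mine Mesa's profit: π = q_{Mesa}(245 − (q_{Mesa} + q_{Largo})) − 27q_{Mesa}.
∂π/∂q_{Mesa} = 218 − 2q_{Mesa} − q_{Largo} = 0, so q_{Mesa} = 109 − 0.5q_{Largo}.
The reaction-function slope is −0.5, so a 12-unit rise in q_{Largo} moves q_{Mesa} by −0.5 × 12 = −6. Mesa's best response falls — the actions are strategic substitutes.

-6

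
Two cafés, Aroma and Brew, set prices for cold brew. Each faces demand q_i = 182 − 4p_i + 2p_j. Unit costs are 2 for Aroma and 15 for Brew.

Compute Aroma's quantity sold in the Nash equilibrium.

125.6

Aroma's profit: π = (p_{Aroma} − 2)(182 − 4p_{Aroma} + 2p_{Brew}).
∂π/∂p_{Aroma} = 190 − 8p_{Aroma} + 2p_{Brew} = 0 ⇒ p_{Aroma} = 23.75 + 0.25p_{Brew}.
Similarly p_{Brew} = 30.25 + 0.25p_{Aroma}.
Substituting the second reaction function into the first: p_{Aroma} = 23.75 + 0.25(30.25 + 0.25p_{Aroma}), which gives 0.9375p_{Aroma} = 31.3125 ⇒ p_{Aroma} = 33.4.
Then p_{Brew} = 30.25 + 0.25·33.4 = 38.6.
q_{Aroma} = 182 − 4·33.4 + 2·38.6 = 125.6.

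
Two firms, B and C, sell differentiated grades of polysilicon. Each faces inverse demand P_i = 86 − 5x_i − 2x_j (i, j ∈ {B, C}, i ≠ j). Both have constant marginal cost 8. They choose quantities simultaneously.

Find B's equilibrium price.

Firm B's profit: π = x_B(86 − 5x_B − 2x_C) − 8x_B.
∂π/∂x_B = 78 − 10x_B − 2x_C = 0 ⇒ x_B = 7.8 − 0.2x_C.
The game is symmetric, so in equilibrium x_C = x_B: the reaction function gives 1.2x_B = 7.8, hence x_B = 6.5.
P_B = 86 − 5·6.5 − 2·6.5 = 40.5.

40.5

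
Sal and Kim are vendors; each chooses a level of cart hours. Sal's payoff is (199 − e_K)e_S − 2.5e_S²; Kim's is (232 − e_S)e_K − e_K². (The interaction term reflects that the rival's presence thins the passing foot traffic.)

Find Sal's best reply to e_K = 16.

Expanding Sal's payoff: 199e_S − e_Ke_S − 2.5e_S².
∂π/∂e_S = 199 − e_K − 5e_S = 0, so e_S = 39.8 − 0.2e_K.
At e_K = 16: e_S = 39.8 − 0.2·16 = 36.6.

36.6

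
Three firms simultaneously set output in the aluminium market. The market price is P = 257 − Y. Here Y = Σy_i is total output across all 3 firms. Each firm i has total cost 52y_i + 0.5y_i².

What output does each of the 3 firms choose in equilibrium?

A representative firm's profit is π_i = y_i(257 − Y) − 52y_i − 0.5y_i², with Y = y_i + Σ_{j≠i} y_j.
First-order condition: 205 − 3y_i − Σ_{j≠i} y_j = 0.
In a symmetric equilibrium every firm chooses the same y, so Σ_{j≠i} y_j = 2y. The condition becomes 205 − 5y = 0, giving y = 205/5 = 41.

41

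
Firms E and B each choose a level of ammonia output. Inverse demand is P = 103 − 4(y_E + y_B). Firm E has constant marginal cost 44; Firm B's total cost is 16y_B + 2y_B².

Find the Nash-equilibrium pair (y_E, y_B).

4.5, 5.75

Firm E's profit: π = y_E(103 − 4(y_E + y_B)) − 44y_E.
∂π/∂y_E = 59 − 8y_E − 4y_B = 0, so y_E = 7.375 − 0.5y_B.
For B: ∂π/∂y_B = 87 − 12y_B − 4y_E = 0 ⇒ y_B = 7.25 − (1/3)y_E.
Solving the two reaction functions simultaneously: (1 − (−0.5)(−1/3))y_E = 7.375 − 0.5·7.25, so (5/6)y_E = 3.75 and y_E = 4.5.
Then y_B = 7.25 − (1/3)·4.5 = 5.75.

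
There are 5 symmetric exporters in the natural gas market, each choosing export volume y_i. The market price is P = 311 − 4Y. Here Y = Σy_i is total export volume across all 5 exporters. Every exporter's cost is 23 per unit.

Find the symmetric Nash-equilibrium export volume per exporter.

12

A representative exporter's profit is π_i = y_i(311 − 4Y) − 23y_i, with Y = y_i + Σ_{j≠i} y_j.
First-order condition: 288 − 8y_i − 4Σ_{j≠i} y_j = 0.
Imposing symmetry (y_j = y for all j) turns Σ_{j≠i} y_j into 4y, so 288 = 24y and y = 12.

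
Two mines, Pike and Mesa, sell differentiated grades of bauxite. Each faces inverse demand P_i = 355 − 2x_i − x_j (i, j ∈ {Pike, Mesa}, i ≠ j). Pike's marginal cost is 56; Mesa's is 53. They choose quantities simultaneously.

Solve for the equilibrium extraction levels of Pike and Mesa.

Mine Pike's profit: π = x_{Pike}(355 − 2x_{Pike} − x_{Mesa}) − 56x_{Pike}.
∂π/∂x_{Pike} = 299 − 4x_{Pike} − x_{Mesa} = 0 ⇒ x_{Pike} = 74.75 − 0.25x_{Mesa}.
Similarly x_{Mesa} = 75.5 − 0.25x_{Pike}.
Solving the two reaction functions simultaneously: (1 − (−0.25)(−0.25))x_{Pike} = 74.75 − 0.25·75.5, so 0.9375x_{Pike} = 55.875 and x_{Pike} = 59.6.
Then x_{Mesa} = 75.5 − 0.25·59.6 = 60.6.

59.6, 60.6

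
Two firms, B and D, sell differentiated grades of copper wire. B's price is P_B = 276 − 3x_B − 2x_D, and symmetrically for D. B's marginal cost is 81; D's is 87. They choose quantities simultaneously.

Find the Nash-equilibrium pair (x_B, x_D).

Firm B's profit: π = x_B(276 − 3x_B − 2x_D) − 81x_B.
∂π/∂x_B = 195 − 6x_B − 2x_D = 0 ⇒ x_B = 32.5 − (1/3)x_D.
Similarly x_D = 31.5 − (1/3)x_B.
Plugging x_D into B's best response: x_B = 32.5 − (1/3)(31.5 − (1/3)x_B) ⇒ (8/9)x_B = 22, so x_B = 24.75.
Then x_D = 31.5 − (1/3)·24.75 = 23.25.

24.75, 23.25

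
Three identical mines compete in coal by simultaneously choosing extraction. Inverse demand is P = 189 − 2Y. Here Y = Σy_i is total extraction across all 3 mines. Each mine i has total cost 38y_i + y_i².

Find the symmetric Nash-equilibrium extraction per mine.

15.1

A representative mine's profit is π_i = y_i(189 − 2Y) − 38y_i − y_i², with Y = y_i + Σ_{j≠i} y_j.
First-order condition: 151 − 6y_i − 2Σ_{j≠i} y_j = 0.
In a symmetric equilibrium every mine chooses the same y, so Σ_{j≠i} y_j = 2y. The condition becomes 151 − 10y = 0, giving y = 151/10 = 15.1.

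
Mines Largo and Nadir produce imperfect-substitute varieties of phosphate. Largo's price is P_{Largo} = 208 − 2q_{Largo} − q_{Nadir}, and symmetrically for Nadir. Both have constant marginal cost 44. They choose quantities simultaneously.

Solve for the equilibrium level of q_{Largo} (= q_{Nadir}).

Mine Largo's profit: π = q_{Largo}(208 − 2q_{Largo} − q_{Nadir}) − 44q_{Largo}.
∂π/∂q_{Largo} = 164 − 4q_{Largo} − q_{Nadir} = 0 ⇒ q_{Largo} = 41 − 0.25q_{Nadir}.
The game is symmetric, so in equilibrium q_{Nadir} = q_{Largo}: the reaction function gives 1.25q_{Largo} = 41, hence q_{Largo} = 32.8.

32.8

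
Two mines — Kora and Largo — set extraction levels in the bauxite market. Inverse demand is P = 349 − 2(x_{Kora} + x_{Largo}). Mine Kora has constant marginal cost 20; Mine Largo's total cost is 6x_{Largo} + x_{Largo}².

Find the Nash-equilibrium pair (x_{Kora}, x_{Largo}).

Mine Kora's profit: π = x_{Kora}(349 − 2(x_{Kora} + x_{Largo})) − 20x_{Kora}.
∂π/∂x_{Kora} = 329 − 4x_{Kora} − 2x_{Largo} = 0, so x_{Kora} = 82.25 − 0.5x_{Largo}.
For Largo: ∂π/∂x_{Largo} = 343 − 6x_{Largo} − 2x_{Kora} = 0 ⇒ x_{Largo} = 343/6 − (1/3)x_{Kora}.
Solving the two reaction functions simultaneously: (1 − (−0.5)(−1/3))x_{Kora} = 82.25 − 0.5·(343/6), so (5/6)x_{Kora} = 161/3 and x_{Kora} = 64.4.
Then x_{Largo} = 343/6 − (1/3)·64.4 = 35.7.

64.4, 35.7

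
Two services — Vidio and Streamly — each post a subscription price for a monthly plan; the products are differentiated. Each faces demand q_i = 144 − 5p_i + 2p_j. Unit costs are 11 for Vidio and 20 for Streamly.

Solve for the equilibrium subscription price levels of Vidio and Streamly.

25.8125, 29.5625

Vidio's profit: π = (p_{Vidio} − 11)(144 − 5p_{Vidio} + 2p_{Streamly}).
∂π/∂p_{Vidio} = 199 − 10p_{Vidio} + 2p_{Streamly} = 0 ⇒ p_{Vidio} = 19.9 + 0.2p_{Streamly}.
Similarly p_{Streamly} = 24.4 + 0.2p_{Vidio}.
Plugging p_{Streamly} into Vidio's best response: p_{Vidio} = 19.9 + 0.2(24.4 + 0.2p_{Vidio}) ⇒ 0.96p_{Vidio} = 24.78, so p_{Vidio} = 25.8125.
Then p_{Streamly} = 24.4 + 0.2·25.8125 = 29.5625.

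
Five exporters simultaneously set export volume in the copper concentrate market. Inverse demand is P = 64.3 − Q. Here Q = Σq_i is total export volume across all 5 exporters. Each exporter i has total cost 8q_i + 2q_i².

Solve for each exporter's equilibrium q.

A representative exporter's profit is π_i = q_i(64.3 − Q) − 8q_i − 2q_i², with Q = q_i + Σ_{j≠i} q_j.
First-order condition: 56.3 − 6q_i − Σ_{j≠i} q_j = 0.
Imposing symmetry (q_j = q for all j) turns Σ_{j≠i} q_j into 4q, so 56.3 = 10q and q = 5.63.

5.63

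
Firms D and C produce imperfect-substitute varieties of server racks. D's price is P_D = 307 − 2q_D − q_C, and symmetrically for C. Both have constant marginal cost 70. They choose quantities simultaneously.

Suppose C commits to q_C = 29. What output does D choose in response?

Firm D's profit: π = q_D(307 − 2q_D − q_C) − 70q_D.
∂π/∂q_D = 237 − 4q_D − q_C = 0 ⇒ q_D = 59.25 − 0.25q_C.
At q_C = 29: q_D = 59.25 − 0.25·29 = 52.

52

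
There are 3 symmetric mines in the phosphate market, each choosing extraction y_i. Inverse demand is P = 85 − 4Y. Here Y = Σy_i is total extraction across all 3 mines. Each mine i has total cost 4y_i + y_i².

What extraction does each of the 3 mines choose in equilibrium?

A representative mine's profit is π_i = y_i(85 − 4Y) − 4y_i − y_i², with Y = y_i + Σ_{j≠i} y_j.
First-order condition: 81 − 10y_i − 4Σ_{j≠i} y_j = 0.
In a symmetric equilibrium every mine chooses the same y, so Σ_{j≠i} y_j = 2y. The condition becomes 81 − 18y = 0, giving y = 81/18 = 4.5.

4.5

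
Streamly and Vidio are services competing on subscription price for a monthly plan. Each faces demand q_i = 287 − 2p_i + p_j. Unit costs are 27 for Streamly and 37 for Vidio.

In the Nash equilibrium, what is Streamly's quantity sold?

Streamly's profit: π = (p_{Streamly} − 27)(287 − 2p_{Streamly} + p_{Vidio}).
∂π/∂p_{Streamly} = 341 − 4p_{Streamly} + p_{Vidio} = 0 ⇒ p_{Streamly} = 85.25 + 0.25p_{Vidio}.
Similarly p_{Vidio} = 90.25 + 0.25p_{Streamly}.
Substituting the second reaction function into the first: p_{Streamly} = 85.25 + 0.25(90.25 + 0.25p_{Streamly}), which gives 0.9375p_{Streamly} = 107.8125 ⇒ p_{Streamly} = 115.
Then p_{Vidio} = 90.25 + 0.25·115 = 119.
q_{Streamly} = 287 − 2·115 + 119 = 176.

176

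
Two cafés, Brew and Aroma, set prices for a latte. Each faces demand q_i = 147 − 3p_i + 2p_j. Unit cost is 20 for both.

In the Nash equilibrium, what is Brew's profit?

Brew's profit: π = (p_{Brew} − 20)(147 − 3p_{Brew} + 2p_{Aroma}).
∂π/∂p_{Brew} = 207 − 6p_{Brew} + 2p_{Aroma} = 0 ⇒ p_{Brew} = 34.5 + (1/3)p_{Aroma}.
The game is symmetric, so in equilibrium p_{Aroma} = p_{Brew}: the reaction function gives (2/3)p_{Brew} = 34.5, hence p_{Brew} = 51.75.
q_{Brew} = 147 − 3·51.75 + 2·51.75 = 95.25.
Profit = (51.75 − 20)·95.25 = 3024.1875.

3024.1875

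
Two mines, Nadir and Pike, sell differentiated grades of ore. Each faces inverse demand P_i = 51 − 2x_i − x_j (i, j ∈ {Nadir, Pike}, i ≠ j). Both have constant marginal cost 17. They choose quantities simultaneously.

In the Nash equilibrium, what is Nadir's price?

30.6

Mine Nadir's profit: π = x_{Nadir}(51 − 2x_{Nadir} − x_{Pike}) − 17x_{Nadir}.
∂π/∂x_{Nadir} = 34 − 4x_{Nadir} − x_{Pike} = 0 ⇒ x_{Nadir} = 8.5 − 0.25x_{Pike}.
Setting x_{Nadir} = x_{Pike} in the reaction function: x_{Nadir} = 8.5 − 0.25x_{Nadir}, so x_{Nadir} = 8.5 / 1.25 = 6.8.
P_{Nadir} = 51 − 2·6.8 − 6.8 = 30.6.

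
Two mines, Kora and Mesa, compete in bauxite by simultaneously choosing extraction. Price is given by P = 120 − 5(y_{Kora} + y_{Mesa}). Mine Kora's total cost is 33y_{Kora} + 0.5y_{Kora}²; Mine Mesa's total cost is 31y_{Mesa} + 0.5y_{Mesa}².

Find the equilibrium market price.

65

Mine Kora's profit: π = y_{Kora}(120 − 5(y_{Kora} + y_{Mesa})) − 33y_{Kora} − 0.5y_{Kora}².
∂π/∂y_{Kora} = 87 − 11y_{Kora} − 5y_{Mesa} = 0, so y_{Kora} = 87/11 − (5/11)y_{Mesa}.
By the same steps for Mesa: y_{Mesa} = 89/11 − (5/11)y_{Kora}.
Plugging y_{Mesa} into Kora's best response: y_{Kora} = 87/11 − (5/11)(89/11 − (5/11)y_{Kora}) ⇒ (96/121)y_{Kora} = 512/121, so y_{Kora} = 16/3.
Then y_{Mesa} = 89/11 − (5/11)·(16/3) = 17/3.
Equilibrium price: P = 120 − 5·11 = 65.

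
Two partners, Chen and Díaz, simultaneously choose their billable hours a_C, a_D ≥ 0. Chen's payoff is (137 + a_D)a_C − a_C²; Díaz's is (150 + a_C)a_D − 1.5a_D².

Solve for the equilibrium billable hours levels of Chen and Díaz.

Expanding Chen's payoff: 137a_C + a_Da_C − a_C².
∂π/∂a_C = 137 + a_D − 2a_C = 0, so a_C = 68.5 + 0.5a_D.
Likewise for Díaz: a_D = 50 + (1/3)a_C.
Substituting the second reaction function into the first: a_C = 68.5 + 0.5(50 + (1/3)a_C), which gives (5/6)a_C = 93.5 ⇒ a_C = 112.2.
Then a_D = 50 + (1/3)·112.2 = 87.4.

112.2, 87.4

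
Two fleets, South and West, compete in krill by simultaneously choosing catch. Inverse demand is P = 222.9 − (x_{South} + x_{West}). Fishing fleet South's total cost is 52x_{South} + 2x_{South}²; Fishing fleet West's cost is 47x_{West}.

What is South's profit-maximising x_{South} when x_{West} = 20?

Fishing fleet South's profit: π = x_{South}(222.9 − (x_{South} + x_{West})) − 52x_{South} − 2x_{South}².
∂π/∂x_{South} = 170.9 − 6x_{South} − x_{West} = 0, so x_{South} = 1709/60 − (1/6)x_{West}.
At x_{West} = 20: x_{South} = 1709/60 − (1/6)·20 = 25.15.

25.15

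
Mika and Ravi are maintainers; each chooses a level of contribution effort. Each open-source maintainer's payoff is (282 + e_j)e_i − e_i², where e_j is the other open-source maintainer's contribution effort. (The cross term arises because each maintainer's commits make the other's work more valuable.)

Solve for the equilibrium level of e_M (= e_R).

Mika's payoff is (282 + e_R)e_M − e_M².
∂π/∂e_M = 282 + e_R − 2e_M = 0, so e_M = 141 + 0.5e_R.
By symmetry e_R = e_M; substituting into the reaction function, 0.5e_M = 141 and e_M = 282.

282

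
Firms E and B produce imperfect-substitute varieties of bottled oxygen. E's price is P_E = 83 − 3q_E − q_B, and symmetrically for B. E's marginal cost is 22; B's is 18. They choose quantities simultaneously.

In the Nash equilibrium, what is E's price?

47.8

Firm E's profit: π = q_E(83 − 3q_E − q_B) − 22q_E.
∂π/∂q_E = 61 − 6q_E − q_B = 0 ⇒ q_E = 61/6 − (1/6)q_B.
Similarly q_B = 65/6 − (1/6)q_E.
Plugging q_B into E's best response: q_E = 61/6 − (1/6)(65/6 − (1/6)q_E) ⇒ (35/36)q_E = 301/36, so q_E = 8.6.
Then q_B = 65/6 − (1/6)·8.6 = 9.4.
P_E = 83 − 3·8.6 − 9.4 = 47.8.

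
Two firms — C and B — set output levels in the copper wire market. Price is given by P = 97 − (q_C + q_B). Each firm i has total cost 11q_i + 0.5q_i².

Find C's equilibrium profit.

693.375

Firm C's profit: π = q_C(97 − (q_C + q_B)) − 11q_C − 0.5q_C².
∂π/∂q_C = 86 − 3q_C − q_B = 0, so q_C = 86/3 − (1/3)q_B.
The game is symmetric, so in equilibrium q_B = q_C: the reaction function gives (4/3)q_C = 86/3, hence q_C = 21.5.
Price P = 97 − 43 = 54.
C's profit: (54 − 11)·21.5 − 0.5(21.5)² = 693.375.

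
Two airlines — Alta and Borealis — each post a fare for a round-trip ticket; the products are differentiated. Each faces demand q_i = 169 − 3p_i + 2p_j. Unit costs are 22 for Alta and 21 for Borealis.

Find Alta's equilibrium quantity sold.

109.6875

Alta's profit: π = (p_{Alta} − 22)(169 − 3p_{Alta} + 2p_{Borealis}).
∂π/∂p_{Alta} = 235 − 6p_{Alta} + 2p_{Borealis} = 0 ⇒ p_{Alta} = 235/6 + (1/3)p_{Borealis}.
Similarly p_{Borealis} = 116/3 + (1/3)p_{Alta}.
Substituting the second reaction function into the first: p_{Alta} = 235/6 + (1/3)(116/3 + (1/3)p_{Alta}), which gives (8/9)p_{Alta} = 937/18 ⇒ p_{Alta} = 58.5625.
Then p_{Borealis} = 116/3 + (1/3)·58.5625 = 58.1875.
q_{Alta} = 169 − 3·58.5625 + 2·58.1875 = 109.6875.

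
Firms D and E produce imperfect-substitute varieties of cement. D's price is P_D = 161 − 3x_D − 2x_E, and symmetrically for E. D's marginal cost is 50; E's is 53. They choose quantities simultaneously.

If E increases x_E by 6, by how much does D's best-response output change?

-2

Firm D's profit: π = x_D(161 − 3x_D − 2x_E) − 50x_D.
∂π/∂x_D = 111 − 6x_D − 2x_E = 0 ⇒ x_D = 18.5 − (1/3)x_E.
The reaction-function slope is −1/3, so a 6-unit rise in x_E moves x_D by −1/3 × 6 = −2. D's best response falls — the actions are strategic substitutes.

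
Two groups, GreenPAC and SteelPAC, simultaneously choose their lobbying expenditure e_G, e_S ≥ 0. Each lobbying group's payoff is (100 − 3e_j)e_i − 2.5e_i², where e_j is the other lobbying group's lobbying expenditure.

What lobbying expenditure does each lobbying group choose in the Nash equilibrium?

12.5

GreenPAC's payoff is (100 − 3e_S)e_G − 2.5e_G².
∂π/∂e_G = 100 − 3e_S − 5e_G = 0, so e_G = 20 − 0.6e_S.
The game is symmetric, so in equilibrium e_S = e_G: the reaction function gives 1.6e_G = 20, hence e_G = 12.5.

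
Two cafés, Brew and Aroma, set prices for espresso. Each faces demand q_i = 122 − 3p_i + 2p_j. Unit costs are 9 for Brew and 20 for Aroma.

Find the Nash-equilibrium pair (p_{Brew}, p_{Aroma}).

39.3125, 43.4375

Brew's profit: π = (p_{Brew} − 9)(122 − 3p_{Brew} + 2p_{Aroma}).
∂π/∂p_{Brew} = 149 − 6p_{Brew} + 2p_{Aroma} = 0 ⇒ p_{Brew} = 149/6 + (1/3)p_{Aroma}.
Similarly p_{Aroma} = 91/3 + (1/3)p_{Brew}.
Plugging p_{Aroma} into Brew's best response: p_{Brew} = 149/6 + (1/3)(91/3 + (1/3)p_{Brew}) ⇒ (8/9)p_{Brew} = 629/18, so p_{Brew} = 39.3125.
Then p_{Aroma} = 91/3 + (1/3)·39.3125 = 43.4375.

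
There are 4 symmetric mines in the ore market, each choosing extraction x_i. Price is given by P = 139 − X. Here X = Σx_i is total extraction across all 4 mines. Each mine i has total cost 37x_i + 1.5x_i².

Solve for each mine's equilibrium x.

12.75

A representative mine's profit is π_i = x_i(139 − X) − 37x_i − 1.5x_i², with X = x_i + Σ_{j≠i} x_j.
First-order condition: 102 − 5x_i − Σ_{j≠i} x_j = 0.
Imposing symmetry (x_j = x for all j) turns Σ_{j≠i} x_j into 3x, so 102 = 8x and x = 12.75.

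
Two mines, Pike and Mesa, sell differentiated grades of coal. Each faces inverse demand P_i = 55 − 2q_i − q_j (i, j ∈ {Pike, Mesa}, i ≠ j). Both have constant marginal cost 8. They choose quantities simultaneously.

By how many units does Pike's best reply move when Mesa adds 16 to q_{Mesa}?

Mine Pike's profit: π = q_{Pike}(55 − 2q_{Pike} − q_{Mesa}) − 8q_{Pike}.
∂π/∂q_{Pike} = 47 − 4q_{Pike} − q_{Mesa} = 0 ⇒ q_{Pike} = 11.75 − 0.25q_{Mesa}.
The reaction-function slope is −0.25, so a 16-unit rise in q_{Mesa} moves q_{Pike} by −0.25 × 16 = −4. Pike's best response falls — the actions are strategic substitutes.

-4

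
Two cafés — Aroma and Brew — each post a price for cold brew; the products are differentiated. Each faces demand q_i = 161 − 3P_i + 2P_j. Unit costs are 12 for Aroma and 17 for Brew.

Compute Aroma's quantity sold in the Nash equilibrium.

Aroma's profit: π = (P_{Aroma} − 12)(161 − 3P_{Aroma} + 2P_{Brew}).
∂π/∂P_{Aroma} = 197 − 6P_{Aroma} + 2P_{Brew} = 0 ⇒ P_{Aroma} = 197/6 + (1/3)P_{Brew}.
Similarly P_{Brew} = 106/3 + (1/3)P_{Aroma}.
Plugging P_{Brew} into Aroma's best response: P_{Aroma} = 197/6 + (1/3)(106/3 + (1/3)P_{Aroma}) ⇒ (8/9)P_{Aroma} = 803/18, so P_{Aroma} = 50.1875.
Then P_{Brew} = 106/3 + (1/3)·50.1875 = 52.0625.
q_{Aroma} = 161 − 3·50.1875 + 2·52.0625 = 114.5625.

114.5625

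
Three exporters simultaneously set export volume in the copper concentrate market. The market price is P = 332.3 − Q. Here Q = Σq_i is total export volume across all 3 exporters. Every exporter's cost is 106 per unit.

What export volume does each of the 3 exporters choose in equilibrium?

56.575

A representative exporter's profit is π_i = q_i(332.3 − Q) − 106q_i, with Q = q_i + Σ_{j≠i} q_j.
First-order condition: 226.3 − 2q_i − Σ_{j≠i} q_j = 0.
With identical exporters, set every q_j = q: then 226.3 − 2q − 2q = 0, i.e. q = 226.3/4 = 56.575.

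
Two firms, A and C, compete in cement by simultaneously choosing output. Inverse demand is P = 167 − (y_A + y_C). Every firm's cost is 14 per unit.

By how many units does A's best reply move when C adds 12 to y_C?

-6

Firm A's profit: π = y_A(167 − (y_A + y_C)) − 14y_A.
∂π/∂y_A = 153 − 2y_A − y_C = 0, so y_A = 76.5 − 0.5y_C.
The reaction-function slope is −0.5, so a 12-unit rise in y_C moves y_A by −0.5 × 12 = −6. A's best response falls — the actions are strategic substitutes.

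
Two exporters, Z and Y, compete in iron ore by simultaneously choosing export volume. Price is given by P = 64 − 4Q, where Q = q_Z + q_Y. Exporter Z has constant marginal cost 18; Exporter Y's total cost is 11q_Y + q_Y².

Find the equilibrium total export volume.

7.625

Exporter Z's profit: π = q_Z(64 − 4(q_Z + q_Y)) − 18q_Z.
∂π/∂q_Z = 46 − 8q_Z − 4q_Y = 0, so q_Z = 5.75 − 0.5q_Y.
For Y: ∂π/∂q_Y = 53 − 10q_Y − 4q_Z = 0 ⇒ q_Y = 5.3 − 0.4q_Z.
Solving the two reaction functions simultaneously: (1 − (−0.5)(−0.4))q_Z = 5.75 − 0.5·5.3, so 0.8q_Z = 3.1 and q_Z = 3.875.
Then q_Y = 5.3 − 0.4·3.875 = 3.75.
Total export volume: 3.875 + 3.75 = 7.625.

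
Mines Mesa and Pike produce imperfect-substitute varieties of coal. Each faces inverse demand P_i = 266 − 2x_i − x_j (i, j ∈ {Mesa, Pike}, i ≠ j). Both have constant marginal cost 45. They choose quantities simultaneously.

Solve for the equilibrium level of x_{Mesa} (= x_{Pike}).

Mine Mesa's profit: π = x_{Mesa}(266 − 2x_{Mesa} − x_{Pike}) − 45x_{Mesa}.
∂π/∂x_{Mesa} = 221 − 4x_{Mesa} − x_{Pike} = 0 ⇒ x_{Mesa} = 55.25 − 0.25x_{Pike}.
By symmetry x_{Pike} = x_{Mesa}; substituting into the reaction function, 1.25x_{Mesa} = 55.25 and x_{Mesa} = 44.2.

44.2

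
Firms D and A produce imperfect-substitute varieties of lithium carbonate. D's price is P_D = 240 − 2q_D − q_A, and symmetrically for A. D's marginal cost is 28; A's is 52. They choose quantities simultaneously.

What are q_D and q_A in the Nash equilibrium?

44, 36

Firm D's profit: π = q_D(240 − 2q_D − q_A) − 28q_D.
∂π/∂q_D = 212 − 4q_D − q_A = 0 ⇒ q_D = 53 − 0.25q_A.
Similarly q_A = 47 − 0.25q_D.
Solving the two reaction functions simultaneously: (1 − (−0.25)(−0.25))q_D = 53 − 0.25·47, so 0.9375q_D = 41.25 and q_D = 44.
Then q_A = 47 − 0.25·44 = 36.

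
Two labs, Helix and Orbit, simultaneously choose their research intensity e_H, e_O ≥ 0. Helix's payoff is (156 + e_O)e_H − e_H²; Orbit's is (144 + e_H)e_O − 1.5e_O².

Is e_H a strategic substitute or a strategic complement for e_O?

Expanding Helix's payoff: 156e_H + e_Oe_H − e_H².
∂π/∂e_H = 156 + e_O − 2e_H = 0, so e_H = 78 + 0.5e_O.
The best-response slope de_H/de_O = 0.5 > 0: the reaction function is upward-sloping, so the choices are strategic complements.

strategic complements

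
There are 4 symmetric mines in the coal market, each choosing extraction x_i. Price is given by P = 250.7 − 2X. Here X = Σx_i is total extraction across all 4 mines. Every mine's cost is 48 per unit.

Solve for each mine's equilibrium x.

A representative mine's profit is π_i = x_i(250.7 − 2X) − 48x_i, with X = x_i + Σ_{j≠i} x_j.
First-order condition: 202.7 − 4x_i − 2Σ_{j≠i} x_j = 0.
With identical mines, set every x_j = x: then 202.7 − 4x − 6x = 0, i.e. x = 202.7/10 = 20.27.

20.27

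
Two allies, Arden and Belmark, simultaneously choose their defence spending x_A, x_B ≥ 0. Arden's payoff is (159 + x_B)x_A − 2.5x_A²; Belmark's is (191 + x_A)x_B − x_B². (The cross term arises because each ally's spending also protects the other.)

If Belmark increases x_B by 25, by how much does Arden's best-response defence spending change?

Expanding Arden's payoff: 159x_A + x_Bx_A − 2.5x_A².
∂π/∂x_A = 159 + x_B − 5x_A = 0, so x_A = 31.8 + 0.2x_B.
The reaction-function slope is 0.2, so a 25-unit rise in x_B moves x_A by 0.2 × 25 = 5. Arden's best response rises — the actions are strategic complements.

5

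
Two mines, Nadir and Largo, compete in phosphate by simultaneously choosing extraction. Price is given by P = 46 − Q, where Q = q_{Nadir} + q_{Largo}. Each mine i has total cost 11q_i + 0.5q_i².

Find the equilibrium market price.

28.5

Mine Nadir's profit: π = q_{Nadir}(46 − (q_{Nadir} + q_{Largo})) − 11q_{Nadir} − 0.5q_{Nadir}².
∂π/∂q_{Nadir} = 35 − 3q_{Nadir} − q_{Largo} = 0, so q_{Nadir} = 35/3 − (1/3)q_{Largo}.
The game is symmetric, so in equilibrium q_{Largo} = q_{Nadir}: the reaction function gives (4/3)q_{Nadir} = 35/3, hence q_{Nadir} = 8.75.
Equilibrium price: P = 46 − 17.5 = 28.5.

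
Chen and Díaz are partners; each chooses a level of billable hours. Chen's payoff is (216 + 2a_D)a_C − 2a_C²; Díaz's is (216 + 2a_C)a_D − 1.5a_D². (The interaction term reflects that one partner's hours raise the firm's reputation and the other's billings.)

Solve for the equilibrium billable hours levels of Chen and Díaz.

135, 162

Expanding Chen's payoff: 216a_C + 2a_Da_C − 2a_C².
∂π/∂a_C = 216 + 2a_D − 4a_C = 0, so a_C = 54 + 0.5a_D.
Likewise for Díaz: a_D = 72 + (2/3)a_C.
Plugging a_D into Chen's best response: a_C = 54 + 0.5(72 + (2/3)a_C) ⇒ (2/3)a_C = 90, so a_C = 135.
Then a_D = 72 + (2/3)·135 = 162.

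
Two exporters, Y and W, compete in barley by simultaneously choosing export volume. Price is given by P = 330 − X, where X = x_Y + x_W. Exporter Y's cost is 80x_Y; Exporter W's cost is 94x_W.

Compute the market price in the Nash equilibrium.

168

Exporter Y's profit: π = x_Y(330 − (x_Y + x_W)) − 80x_Y.
∂π/∂x_Y = 250 − 2x_Y − x_W = 0, so x_Y = 125 − 0.5x_W.
By the same steps for W: x_W = 118 − 0.5x_Y.
Plugging x_W into Y's best response: x_Y = 125 − 0.5(118 − 0.5x_Y) ⇒ 0.75x_Y = 66, so x_Y = 88.
Then x_W = 118 − 0.5·88 = 74.
Equilibrium price: P = 330 − 162 = 168.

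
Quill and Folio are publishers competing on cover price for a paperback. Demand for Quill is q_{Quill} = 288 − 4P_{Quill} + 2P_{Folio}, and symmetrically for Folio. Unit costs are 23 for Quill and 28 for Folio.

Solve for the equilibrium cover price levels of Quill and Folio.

Quill's profit: π = (P_{Quill} − 23)(288 − 4P_{Quill} + 2P_{Folio}).
∂π/∂P_{Quill} = 380 − 8P_{Quill} + 2P_{Folio} = 0 ⇒ P_{Quill} = 47.5 + 0.25P_{Folio}.
Similarly P_{Folio} = 50 + 0.25P_{Quill}.
Solving the two reaction functions simultaneously: (1 − (0.25)(0.25))P_{Quill} = 47.5 + 0.25·50, so 0.9375P_{Quill} = 60 and P_{Quill} = 64.
Then P_{Folio} = 50 + 0.25·64 = 66.

64, 66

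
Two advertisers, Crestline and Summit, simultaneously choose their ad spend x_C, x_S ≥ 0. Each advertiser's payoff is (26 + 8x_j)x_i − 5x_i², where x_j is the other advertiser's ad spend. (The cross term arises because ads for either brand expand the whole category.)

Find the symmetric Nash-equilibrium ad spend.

13

Crestline's payoff is (26 + 8x_S)x_C − 5x_C².
∂π/∂x_C = 26 + 8x_S − 10x_C = 0, so x_C = 2.6 + 0.8x_S.
By symmetry x_S = x_C; substituting into the reaction function, 0.2x_C = 2.6 and x_C = 13.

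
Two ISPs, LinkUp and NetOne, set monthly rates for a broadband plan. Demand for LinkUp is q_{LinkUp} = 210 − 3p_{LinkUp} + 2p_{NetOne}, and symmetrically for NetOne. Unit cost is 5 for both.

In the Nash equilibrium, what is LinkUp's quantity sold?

LinkUp's profit: π = (p_{LinkUp} − 5)(210 − 3p_{LinkUp} + 2p_{NetOne}).
∂π/∂p_{LinkUp} = 225 − 6p_{LinkUp} + 2p_{NetOne} = 0 ⇒ p_{LinkUp} = 37.5 + (1/3)p_{NetOne}.
By symmetry p_{NetOne} = p_{LinkUp}; substituting into the reaction function, (2/3)p_{LinkUp} = 37.5 and p_{LinkUp} = 56.25.
q_{LinkUp} = 210 − 3·56.25 + 2·56.25 = 153.75.

153.75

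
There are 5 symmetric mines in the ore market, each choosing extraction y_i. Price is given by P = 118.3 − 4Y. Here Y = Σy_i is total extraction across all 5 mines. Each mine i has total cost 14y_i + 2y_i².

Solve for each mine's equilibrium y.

3.725

A representative mine's profit is π_i = y_i(118.3 − 4Y) − 14y_i − 2y_i², with Y = y_i + Σ_{j≠i} y_j.
First-order condition: 104.3 − 12y_i − 4Σ_{j≠i} y_j = 0.
In a symmetric equilibrium every mine chooses the same y, so Σ_{j≠i} y_j = 4y. The condition becomes 104.3 − 28y = 0, giving y = 104.3/28 = 3.725.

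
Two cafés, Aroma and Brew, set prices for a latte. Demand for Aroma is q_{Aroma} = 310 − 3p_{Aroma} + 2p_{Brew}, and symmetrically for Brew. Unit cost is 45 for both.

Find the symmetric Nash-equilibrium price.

Aroma's profit: π = (p_{Aroma} − 45)(310 − 3p_{Aroma} + 2p_{Brew}).
∂π/∂p_{Aroma} = 445 − 6p_{Aroma} + 2p_{Brew} = 0 ⇒ p_{Aroma} = 445/6 + (1/3)p_{Brew}.
Setting p_{Aroma} = p_{Brew} in the reaction function: p_{Aroma} = 445/6 + (1/3)p_{Aroma}, so p_{Aroma} = (445/6) / (2/3) = 111.25.

111.25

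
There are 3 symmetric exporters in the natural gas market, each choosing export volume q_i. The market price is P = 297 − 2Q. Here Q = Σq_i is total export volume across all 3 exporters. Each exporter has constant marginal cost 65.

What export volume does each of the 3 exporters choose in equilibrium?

29

A representative exporter's profit is π_i = q_i(297 − 2Q) − 65q_i, with Q = q_i + Σ_{j≠i} q_j.
First-order condition: 232 − 4q_i − 2Σ_{j≠i} q_j = 0.
Imposing symmetry (q_j = q for all j) turns Σ_{j≠i} q_j into 2q, so 232 = 8q and q = 29.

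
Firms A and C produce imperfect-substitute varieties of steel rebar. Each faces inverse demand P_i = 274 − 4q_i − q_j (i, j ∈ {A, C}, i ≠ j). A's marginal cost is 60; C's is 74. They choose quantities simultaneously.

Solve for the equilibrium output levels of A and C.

24, 22

Firm A's profit: π = q_A(274 − 4q_A − q_C) − 60q_A.
∂π/∂q_A = 214 − 8q_A − q_C = 0 ⇒ q_A = 26.75 − 0.125q_C.
Similarly q_C = 25 − 0.125q_A.
Plugging q_C into A's best response: q_A = 26.75 − 0.125(25 − 0.125q_A) ⇒ (63/64)q_A = 23.625, so q_A = 24.
Then q_C = 25 − 0.125·24 = 22.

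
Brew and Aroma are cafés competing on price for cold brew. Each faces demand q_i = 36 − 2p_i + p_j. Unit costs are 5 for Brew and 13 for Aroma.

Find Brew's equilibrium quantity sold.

Brew's profit: π = (p_{Brew} − 5)(36 − 2p_{Brew} + p_{Aroma}).
∂π/∂p_{Brew} = 46 − 4p_{Brew} + p_{Aroma} = 0 ⇒ p_{Brew} = 11.5 + 0.25p_{Aroma}.
Similarly p_{Aroma} = 15.5 + 0.25p_{Brew}.
Substituting the second reaction function into the first: p_{Brew} = 11.5 + 0.25(15.5 + 0.25p_{Brew}), which gives 0.9375p_{Brew} = 15.375 ⇒ p_{Brew} = 16.4.
Then p_{Aroma} = 15.5 + 0.25·16.4 = 19.6.
q_{Brew} = 36 − 2·16.4 + 19.6 = 22.8.

22.8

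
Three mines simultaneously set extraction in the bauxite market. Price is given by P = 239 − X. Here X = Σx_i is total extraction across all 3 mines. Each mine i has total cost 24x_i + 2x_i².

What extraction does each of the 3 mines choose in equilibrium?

A representative mine's profit is π_i = x_i(239 − X) − 24x_i − 2x_i², with X = x_i + Σ_{j≠i} x_j.
First-order condition: 215 − 6x_i − Σ_{j≠i} x_j = 0.
Imposing symmetry (x_j = x for all j) turns Σ_{j≠i} x_j into 2x, so 215 = 8x and x = 26.875.

26.875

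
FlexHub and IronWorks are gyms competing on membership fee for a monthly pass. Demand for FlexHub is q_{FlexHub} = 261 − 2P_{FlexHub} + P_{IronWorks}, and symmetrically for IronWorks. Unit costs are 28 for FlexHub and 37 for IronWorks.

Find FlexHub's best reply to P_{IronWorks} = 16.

FlexHub's profit: π = (P_{FlexHub} − 28)(261 − 2P_{FlexHub} + P_{IronWorks}).
∂π/∂P_{FlexHub} = 317 − 4P_{FlexHub} + P_{IronWorks} = 0 ⇒ P_{FlexHub} = 79.25 + 0.25P_{IronWorks}.
At P_{IronWorks} = 16: P_{FlexHub} = 79.25 + 0.25·16 = 83.25.

83.25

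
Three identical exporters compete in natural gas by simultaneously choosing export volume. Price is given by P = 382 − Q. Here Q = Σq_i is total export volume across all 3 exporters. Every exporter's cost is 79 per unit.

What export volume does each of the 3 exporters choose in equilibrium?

75.75

A representative exporter's profit is π_i = q_i(382 − Q) − 79q_i, with Q = q_i + Σ_{j≠i} q_j.
First-order condition: 303 − 2q_i − Σ_{j≠i} q_j = 0.
With identical exporters, set every q_j = q: then 303 − 2q − 2q = 0, i.e. q = 303/4 = 75.75.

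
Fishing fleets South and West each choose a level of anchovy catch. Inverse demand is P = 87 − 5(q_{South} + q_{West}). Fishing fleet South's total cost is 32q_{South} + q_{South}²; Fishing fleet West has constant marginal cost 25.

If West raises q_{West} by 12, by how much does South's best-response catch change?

-5

Fishing fleet South's profit: π = q_{South}(87 − 5(q_{South} + q_{West})) − 32q_{South} − q_{South}².
∂π/∂q_{South} = 55 − 12q_{South} − 5q_{West} = 0, so q_{South} = 55/12 − (5/12)q_{West}.
The reaction-function slope is −5/12, so a 12-unit rise in q_{West} moves q_{South} by −5/12 × 12 = −5. South's best response falls — the actions are strategic substitutes.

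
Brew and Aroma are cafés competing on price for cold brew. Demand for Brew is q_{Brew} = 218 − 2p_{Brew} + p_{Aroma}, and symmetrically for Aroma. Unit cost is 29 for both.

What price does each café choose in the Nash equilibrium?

92

Brew's profit: π = (p_{Brew} − 29)(218 − 2p_{Brew} + p_{Aroma}).
∂π/∂p_{Brew} = 276 − 4p_{Brew} + p_{Aroma} = 0 ⇒ p_{Brew} = 69 + 0.25p_{Aroma}.
By symmetry p_{Aroma} = p_{Brew}; substituting into the reaction function, 0.75p_{Brew} = 69 and p_{Brew} = 92.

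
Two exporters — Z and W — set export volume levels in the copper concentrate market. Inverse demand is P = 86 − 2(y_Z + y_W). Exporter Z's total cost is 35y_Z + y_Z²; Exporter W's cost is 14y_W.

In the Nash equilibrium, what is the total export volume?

19.5

Exporter Z's profit: π = y_Z(86 − 2(y_Z + y_W)) − 35y_Z − y_Z².
∂π/∂y_Z = 51 − 6y_Z − 2y_W = 0, so y_Z = 8.5 − (1/3)y_W.
For W: ∂π/∂y_W = 72 − 4y_W − 2y_Z = 0 ⇒ y_W = 18 − 0.5y_Z.
Solving the two reaction functions simultaneously: (1 − (−1/3)(−0.5))y_Z = 8.5 − (1/3)·18, so (5/6)y_Z = 2.5 and y_Z = 3.
Then y_W = 18 − 0.5·3 = 16.5.
Total export volume: 3 + 16.5 = 19.5.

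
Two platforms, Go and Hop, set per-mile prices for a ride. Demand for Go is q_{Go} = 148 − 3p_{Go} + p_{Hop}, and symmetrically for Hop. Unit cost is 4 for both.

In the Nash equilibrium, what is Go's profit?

2352

Go's profit: π = (p_{Go} − 4)(148 − 3p_{Go} + p_{Hop}).
∂π/∂p_{Go} = 160 − 6p_{Go} + p_{Hop} = 0 ⇒ p_{Go} = 80/3 + (1/6)p_{Hop}.
The game is symmetric, so in equilibrium p_{Hop} = p_{Go}: the reaction function gives (5/6)p_{Go} = 80/3, hence p_{Go} = 32.
q_{Go} = 148 − 3·32 + 32 = 84.
Profit = (32 − 4)·84 = 2352.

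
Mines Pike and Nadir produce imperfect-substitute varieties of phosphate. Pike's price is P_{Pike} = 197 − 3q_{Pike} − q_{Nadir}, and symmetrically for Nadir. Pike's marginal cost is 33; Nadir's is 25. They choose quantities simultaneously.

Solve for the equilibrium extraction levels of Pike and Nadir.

Mine Pike's profit: π = q_{Pike}(197 − 3q_{Pike} − q_{Nadir}) − 33q_{Pike}.
∂π/∂q_{Pike} = 164 − 6q_{Pike} − q_{Nadir} = 0 ⇒ q_{Pike} = 82/3 − (1/6)q_{Nadir}.
Similarly q_{Nadir} = 86/3 − (1/6)q_{Pike}.
Plugging q_{Nadir} into Pike's best response: q_{Pike} = 82/3 − (1/6)(86/3 − (1/6)q_{Pike}) ⇒ (35/36)q_{Pike} = 203/9, so q_{Pike} = 23.2.
Then q_{Nadir} = 86/3 − (1/6)·23.2 = 24.8.

23.2, 24.8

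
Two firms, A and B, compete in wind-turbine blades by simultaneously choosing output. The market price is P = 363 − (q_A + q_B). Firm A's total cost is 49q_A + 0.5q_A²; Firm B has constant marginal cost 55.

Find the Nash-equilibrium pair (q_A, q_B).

Firm A's profit: π = q_A(363 − (q_A + q_B)) − 49q_A − 0.5q_A².
∂π/∂q_A = 314 − 3q_A − q_B = 0, so q_A = 314/3 − (1/3)q_B.
For B: ∂π/∂q_B = 308 − 2q_B − q_A = 0 ⇒ q_B = 154 − 0.5q_A.
Plugging q_B into A's best response: q_A = 314/3 − (1/3)(154 − 0.5q_A) ⇒ (5/6)q_A = 160/3, so q_A = 64.
Then q_B = 154 − 0.5·64 = 122.

64, 122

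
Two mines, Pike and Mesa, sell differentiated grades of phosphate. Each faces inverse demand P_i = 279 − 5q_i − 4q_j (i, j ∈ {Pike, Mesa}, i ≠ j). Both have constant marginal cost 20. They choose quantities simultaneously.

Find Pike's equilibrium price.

Mine Pike's profit: π = q_{Pike}(279 − 5q_{Pike} − 4q_{Mesa}) − 20q_{Pike}.
∂π/∂q_{Pike} = 259 − 10q_{Pike} − 4q_{Mesa} = 0 ⇒ q_{Pike} = 25.9 − 0.4q_{Mesa}.
The game is symmetric, so in equilibrium q_{Mesa} = q_{Pike}: the reaction function gives 1.4q_{Pike} = 25.9, hence q_{Pike} = 18.5.
P_{Pike} = 279 − 5·18.5 − 4·18.5 = 112.5.

112.5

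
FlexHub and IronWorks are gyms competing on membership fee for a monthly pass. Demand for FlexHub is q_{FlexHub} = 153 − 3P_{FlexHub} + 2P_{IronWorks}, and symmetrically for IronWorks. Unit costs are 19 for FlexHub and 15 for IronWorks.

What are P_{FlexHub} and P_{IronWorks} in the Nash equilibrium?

51.75, 50.25

FlexHub's profit: π = (P_{FlexHub} − 19)(153 − 3P_{FlexHub} + 2P_{IronWorks}).
∂π/∂P_{FlexHub} = 210 − 6P_{FlexHub} + 2P_{IronWorks} = 0 ⇒ P_{FlexHub} = 35 + (1/3)P_{IronWorks}.
Similarly P_{IronWorks} = 33 + (1/3)P_{FlexHub}.
Substituting the second reaction function into the first: P_{FlexHub} = 35 + (1/3)(33 + (1/3)P_{FlexHub}), which gives (8/9)P_{FlexHub} = 46 ⇒ P_{FlexHub} = 51.75.
Then P_{IronWorks} = 33 + (1/3)·51.75 = 50.25.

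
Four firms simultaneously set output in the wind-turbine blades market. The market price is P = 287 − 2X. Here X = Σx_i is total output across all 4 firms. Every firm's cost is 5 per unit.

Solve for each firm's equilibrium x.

28.2

A representative firm's profit is π_i = x_i(287 − 2X) − 5x_i, with X = x_i + Σ_{j≠i} x_j.
First-order condition: 282 − 4x_i − 2Σ_{j≠i} x_j = 0.
With identical firms, set every x_j = x: then 282 − 4x − 6x = 0, i.e. x = 282/10 = 28.2.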